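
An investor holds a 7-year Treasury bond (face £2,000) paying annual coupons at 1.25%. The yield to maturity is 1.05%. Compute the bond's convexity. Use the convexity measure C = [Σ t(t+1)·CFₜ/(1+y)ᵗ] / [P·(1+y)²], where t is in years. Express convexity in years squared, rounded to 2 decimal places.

With y = 0.0105:
  t   CF        PV=CF/(1+0.0105)^t    t·PV        t(t+1)·PV
  1        25.00        24.7402        24.7402          49.4805
  2        25.00        24.4832        48.9663         146.8989
  3        25.00        24.2288        72.6863         290.7450
  4        25.00        23.9770        95.9080         479.5399
  5        25.00        23.7279       118.6393         711.8356
  6        25.00        23.4813       140.8878         986.2145
  7     2,025.00     1,882.2218    13,175.5527     105,404.4216
  Σ                  2,026.8601    13,677.3805     108,069.1360
P = 2,026.8601.
Convexity = Σ t(t+1)·PV / [P·(1+y)²] = 108,069.1360 / (2,026.8601 × 1.021110) = 52.21620.

52.22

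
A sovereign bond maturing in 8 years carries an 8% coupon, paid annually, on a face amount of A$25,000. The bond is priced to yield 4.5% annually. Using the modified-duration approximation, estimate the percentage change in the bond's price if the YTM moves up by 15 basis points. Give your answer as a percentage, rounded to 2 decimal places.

Periodic yield y = 0.045. Modified duration first:
  t   CF        PV=CF/(1+0.045)^t    t·PV
  1     2,000.00     1,913.8756     1,913.8756
  2     2,000.00     1,831.4599     3,662.9198
  3     2,000.00     1,752.5932     5,257.7796
  4     2,000.00     1,677.1227     6,708.4907
  5     2,000.00     1,604.9021     8,024.5105
  6     2,000.00     1,535.7915     9,214.7489
  7     2,000.00     1,469.6569    10,287.5984
  8    27,000.00    18,985.9984   151,887.9874
  Σ                 30,771.4003   196,957.9109
P = 30,771.4003; D_Mac = 6.40068 yrs; D_mod = 6.40068/(1+0.045) = 6.12505 yrs.
ΔP/P ≈ -D_mod · Δy = -6.12505 × (+0.0015) = -0.009188 = -0.9188%.

-0.92%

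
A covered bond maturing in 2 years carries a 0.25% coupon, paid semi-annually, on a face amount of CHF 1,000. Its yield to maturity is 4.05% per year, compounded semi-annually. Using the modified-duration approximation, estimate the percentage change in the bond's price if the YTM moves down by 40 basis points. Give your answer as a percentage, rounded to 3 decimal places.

+0.783%

Periodic yield y = 0.02025. Modified duration first:
  t   CF        PV=CF/(1+0.02025)^t    t·PV
  1         1.25         1.2252         1.2252
  2         1.25         1.2009         2.4017
  3         1.25         1.1770         3.5311
  4     1,001.25       924.0939     3,696.3757
  Σ                    927.6970     3,703.5337
P = 927.6970; D_Mac = 3.99218 half-year periods = 1.99609 yrs; D_mod = 1.99609/(1+0.02025) = 1.95647 yrs.
ΔP/P ≈ -D_mod · Δy = -1.95647 × (-0.004) = +0.007826 = +0.7826%.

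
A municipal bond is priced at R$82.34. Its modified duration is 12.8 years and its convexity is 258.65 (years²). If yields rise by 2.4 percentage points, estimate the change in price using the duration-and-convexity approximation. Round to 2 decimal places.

-R$19.16

Duration effect: -D_mod·Δy = -12.8 × (+0.024) = -0.307200
Convexity effect: ½·C·(Δy)² = 0.5 × 258.65 × (0.024)² = +0.0744912
ΔP/P ≈ -0.307200 + 0.0744912 = -0.2327088
ΔP ≈ 82.34 × (-0.2327088) = -19.161242592.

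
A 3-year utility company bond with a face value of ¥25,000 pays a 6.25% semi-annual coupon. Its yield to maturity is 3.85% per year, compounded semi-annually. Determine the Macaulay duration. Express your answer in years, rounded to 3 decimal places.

Periodic yield y = 0.01925. Discount each cash flow and weight by its period:
  t   CF        PV=CF/(1+0.01925)^t    t·PV
  1       781.25       766.4950       766.4950
  2       781.25       752.0186     1,504.0372
  3       781.25       737.8157     2,213.4470
  4       781.25       723.8810     2,895.5238
  5       781.25       710.2094     3,551.0471
  6    25,781.25    22,994.2712   137,965.6273
  Σ                 26,684.6908   148,896.1774
Price P = Σ PV = 26,684.6908.
Macaulay duration = Σ(t·PV) / P = 148,896.1774 / 26,684.6908 = 5.57984 half-year periods.
In years: 5.57984 / 2 = 2.78992 years.

2.790 years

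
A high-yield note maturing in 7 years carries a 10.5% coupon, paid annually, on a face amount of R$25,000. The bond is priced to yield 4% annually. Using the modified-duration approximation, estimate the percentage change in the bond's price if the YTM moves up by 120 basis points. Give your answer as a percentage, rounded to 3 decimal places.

-6.426%

Periodic yield y = 0.04. Modified duration first:
  t   CF        PV=CF/(1+0.04)^t    t·PV
  1     2,625.00     2,524.0385     2,524.0385
  2     2,625.00     2,426.9601     4,853.9201
  3     2,625.00     2,333.6154     7,000.8463
  4     2,625.00     2,243.8610     8,975.4440
  5     2,625.00     2,157.5587    10,787.7933
  6     2,625.00     2,074.5756    12,447.4538
  7    27,625.00    20,992.7296   146,949.1071
  Σ                 34,753.3388   193,538.6031
P = 34,753.3388; D_Mac = 5.56892 yrs; D_mod = 5.56892/(1+0.04) = 5.35473 yrs.
ΔP/P ≈ -D_mod · Δy = -5.35473 × (+0.012) = -0.064257 = -6.4257%.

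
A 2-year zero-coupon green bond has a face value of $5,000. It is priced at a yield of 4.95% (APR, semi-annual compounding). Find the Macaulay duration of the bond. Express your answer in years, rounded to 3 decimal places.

A zero-coupon bond has a single cash flow at maturity, so its Macaulay duration equals its maturity: 2 years.
(Equivalently: 4 semi-annual periods ÷ 2 = 2 years.)

2.000 years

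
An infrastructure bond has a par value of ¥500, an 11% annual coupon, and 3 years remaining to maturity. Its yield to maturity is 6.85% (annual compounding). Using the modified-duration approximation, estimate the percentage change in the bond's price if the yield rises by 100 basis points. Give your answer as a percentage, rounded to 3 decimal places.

-2.553%

Periodic yield y = 0.0685. Modified duration first:
  t   CF        PV=CF/(1+0.0685)^t    t·PV
  1        55.00        51.4740        51.4740
  2        55.00        48.1741        96.3482
  3       555.00       454.9560     1,364.8680
  Σ                    554.6041     1,512.6903
P = 554.6041; D_Mac = 2.72751 yrs; D_mod = 2.72751/(1+0.0685) = 2.55266 yrs.
ΔP/P ≈ -D_mod · Δy = -2.55266 × (+0.01) = -0.025527 = -2.5527%.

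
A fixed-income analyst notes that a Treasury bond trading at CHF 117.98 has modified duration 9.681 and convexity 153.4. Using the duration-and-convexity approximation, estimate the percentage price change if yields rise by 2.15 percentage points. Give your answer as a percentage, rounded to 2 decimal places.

Duration effect: -D_mod·Δy = -9.681 × (+0.0215) = -0.2081415
Convexity effect: ½·C·(Δy)² = 0.5 × 153.4 × (0.0215)² = +0.035454575
ΔP/P ≈ -0.2081415 + 0.035454575 = -0.172686925
= -17.2686925%.

-17.27%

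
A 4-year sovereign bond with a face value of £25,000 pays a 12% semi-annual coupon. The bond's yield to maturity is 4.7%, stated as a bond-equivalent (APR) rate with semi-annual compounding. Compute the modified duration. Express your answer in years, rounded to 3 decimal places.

Periodic yield y = 0.0235. First find Macaulay duration:
  t   CF        PV=CF/(1+0.0235)^t    t·PV
  1     1,500.00     1,465.5594     1,465.5594
  2     1,500.00     1,431.9095     2,863.8190
  3     1,500.00     1,399.0322     4,197.0967
  4     1,500.00     1,366.9098     5,467.6394
  5     1,500.00     1,335.5250     6,677.6250
  6     1,500.00     1,304.8608     7,829.1647
  7     1,500.00     1,274.9006     8,924.3043
  8    26,500.00    22,006.1008   176,048.8064
  Σ                 31,584.7981   213,474.0148
P = 31,584.7981; Macaulay duration = 213,474.0148 / 31,584.7981 = 6.75876 half-year periods = 3.37938 years.
Modified duration = D_Mac / (1 + y) = 3.37938 / 1.0235 = 3.30179 years.

3.302 years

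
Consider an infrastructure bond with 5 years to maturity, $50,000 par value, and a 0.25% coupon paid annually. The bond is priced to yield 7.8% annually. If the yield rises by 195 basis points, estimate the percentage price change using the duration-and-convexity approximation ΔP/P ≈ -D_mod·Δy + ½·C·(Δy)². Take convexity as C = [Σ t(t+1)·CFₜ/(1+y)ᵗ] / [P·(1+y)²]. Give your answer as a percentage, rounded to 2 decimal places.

With y = 0.078:
  t   CF        PV=CF/(1+0.078)^t    t·PV        t(t+1)·PV
  1       125.00       115.9555       115.9555         231.9109
  2       125.00       107.5654       215.1307         645.3922
  3       125.00        99.7824       299.3471       1,197.3882
  4       125.00        92.5625       370.2499       1,851.2495
  5    50,125.00    34,431.8677   172,159.3387   1,032,956.0321
  Σ                 34,847.7334   173,160.0219   1,036,881.9730
P = 34,847.7334; D_Mac = 4.96905 yrs; D_mod = 4.60951 yrs; C = 25.60456.
Duration effect: -4.60951 × (+0.0195) = -0.089885
Convexity effect: 0.5 × 25.60456 × (0.0195)² = +0.0048681
ΔP/P ≈ -0.089885 + 0.0048681 = -0.085017 = -8.5017%.

-8.50%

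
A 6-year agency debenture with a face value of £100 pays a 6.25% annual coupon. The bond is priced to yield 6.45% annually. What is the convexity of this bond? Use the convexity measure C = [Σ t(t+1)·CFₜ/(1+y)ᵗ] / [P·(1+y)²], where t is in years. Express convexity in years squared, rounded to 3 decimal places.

With y = 0.0645:
  t   CF        PV=CF/(1+0.0645)^t    t·PV        t(t+1)·PV
  1         6.25         5.8713         5.8713          11.7426
  2         6.25         5.5155        11.0311          33.0933
  3         6.25         5.1814        15.5441          62.1762
  4         6.25         4.8674        19.4696          97.3481
  5         6.25         4.5725        22.8624         137.1744
  6       106.25        73.0222       438.1332       3,066.9326
  Σ                     99.0303       512.9117       3,408.4672
P = 99.0303.
Convexity = Σ t(t+1)·PV / [P·(1+y)²] = 3,408.4672 / (99.0303 × 1.133160) = 30.37384.

30.374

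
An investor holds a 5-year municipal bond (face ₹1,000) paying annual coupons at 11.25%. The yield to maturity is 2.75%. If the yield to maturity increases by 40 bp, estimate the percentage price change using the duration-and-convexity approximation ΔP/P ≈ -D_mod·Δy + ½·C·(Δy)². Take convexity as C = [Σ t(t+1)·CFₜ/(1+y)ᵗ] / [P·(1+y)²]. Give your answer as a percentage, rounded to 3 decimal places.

With y = 0.0275:
  t   CF        PV=CF/(1+0.0275)^t    t·PV        t(t+1)·PV
  1       112.50       109.4891       109.4891         218.9781
  2       112.50       106.5587       213.1174         639.3521
  3       112.50       103.7068       311.1203       1,244.4810
  4       112.50       100.9311       403.7246       2,018.6229
  5     1,112.50       971.3838     4,856.9191      29,141.5147
  Σ                  1,392.0695     5,894.3704      33,262.9489
P = 1,392.0695; D_Mac = 4.23425 yrs; D_mod = 4.12092 yrs; C = 22.63269.
Duration effect: -4.12092 × (+0.004) = -0.016484
Convexity effect: 0.5 × 22.63269 × (0.004)² = +0.0001811
ΔP/P ≈ -0.016484 + 0.0001811 = -0.016303 = -1.6303%.

-1.630%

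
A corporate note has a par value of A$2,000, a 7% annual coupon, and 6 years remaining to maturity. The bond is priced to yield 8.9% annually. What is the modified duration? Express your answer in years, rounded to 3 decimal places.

Periodic yield y = 0.089. First find Macaulay duration:
  t   CF        PV=CF/(1+0.089)^t    t·PV
  1       140.00       128.5583       128.5583
  2       140.00       118.0517       236.1034
  3       140.00       108.4038       325.2113
  4       140.00        99.5443       398.1773
  5       140.00        91.4089       457.0447
  6     2,140.00     1,283.0586     7,698.3517
  Σ                  1,829.0257     9,243.4467
P = 1,829.0257; Macaulay duration = 9,243.4467 / 1,829.0257 = 5.05375 years.
Modified duration = D_Mac / (1 + y) = 5.05375 / 1.089 = 4.64073 years.

4.641 years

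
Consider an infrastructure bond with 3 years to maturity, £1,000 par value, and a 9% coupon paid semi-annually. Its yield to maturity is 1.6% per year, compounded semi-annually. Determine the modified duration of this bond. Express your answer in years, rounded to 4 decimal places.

2.7059 years

Periodic yield y = 0.008. First find Macaulay duration:
  t   CF        PV=CF/(1+0.008)^t    t·PV
  1        45.00        44.6429        44.6429
  2        45.00        44.2885        88.5771
  3        45.00        43.9371       131.8112
  4        45.00        43.5883       174.3534
  5        45.00        43.2424       216.2120
  6     1,045.00       996.2150     5,977.2903
  Σ                  1,215.9143     6,632.8868
P = 1,215.9143; Macaulay duration = 6,632.8868 / 1,215.9143 = 5.45506 half-year periods = 2.72753 years.
Modified duration = D_Mac / (1 + y) = 2.72753 / 1.008 = 2.70588 years.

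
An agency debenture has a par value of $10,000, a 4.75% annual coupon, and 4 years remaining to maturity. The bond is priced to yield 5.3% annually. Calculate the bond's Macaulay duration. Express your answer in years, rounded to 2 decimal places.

3.73 years

Periodic yield y = 0.053. Discount each cash flow and weight by its year:
  t   CF        PV=CF/(1+0.053)^t    t·PV
  1       475.00       451.0921       451.0921
  2       475.00       428.3876       856.7752
  3       475.00       406.8258     1,220.4774
  4    10,475.00     8,520.0187    34,080.0747
  Σ                  9,806.3242    36,608.4194
Price P = Σ PV = 9,806.3242.
Macaulay duration = Σ(t·PV) / P = 36,608.4194 / 9,806.3242 = 3.73314 years.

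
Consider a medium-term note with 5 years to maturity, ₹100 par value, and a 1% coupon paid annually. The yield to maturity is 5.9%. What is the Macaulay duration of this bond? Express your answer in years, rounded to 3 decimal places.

4.887 years

Periodic yield y = 0.059. Discount each cash flow and weight by its year:
  t   CF        PV=CF/(1+0.059)^t    t·PV
  1         1.00         0.9443         0.9443
  2         1.00         0.8917         1.7834
  3         1.00         0.8420         2.5260
  4         1.00         0.7951         3.1804
  5       101.00        75.8301       379.1505
  Σ                     79.3031       387.5845
Price P = Σ PV = 79.3031.
Macaulay duration = Σ(t·PV) / P = 387.5845 / 79.3031 = 4.88738 years.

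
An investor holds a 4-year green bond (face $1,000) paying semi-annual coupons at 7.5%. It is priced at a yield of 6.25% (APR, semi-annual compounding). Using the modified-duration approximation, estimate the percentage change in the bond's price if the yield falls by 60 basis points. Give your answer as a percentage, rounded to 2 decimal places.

+2.06%

Periodic yield y = 0.03125. Modified duration first:
  t   CF        PV=CF/(1+0.03125)^t    t·PV
  1        37.50        36.3636        36.3636
  2        37.50        35.2617        70.5234
  3        37.50        34.1932       102.5795
  4        37.50        33.1570       132.6281
  5        37.50        32.1523       160.7613
  6        37.50        31.1779       187.0677
  7        37.50        30.2332       211.6321
  8     1,037.50       811.1038     6,488.8301
  Σ                  1,043.6426     7,390.3858
P = 1,043.6426; D_Mac = 7.08134 half-year periods = 3.54067 yrs; D_mod = 3.54067/(1+0.03125) = 3.43338 yrs.
ΔP/P ≈ -D_mod · Δy = -3.43338 × (-0.006) = +0.020600 = +2.0600%.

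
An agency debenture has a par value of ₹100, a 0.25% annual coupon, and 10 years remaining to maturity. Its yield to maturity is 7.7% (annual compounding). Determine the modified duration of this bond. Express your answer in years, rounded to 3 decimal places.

9.122 years

Periodic yield y = 0.077. First find Macaulay duration:
  t   CF        PV=CF/(1+0.077)^t    t·PV
  1         0.25         0.2321         0.2321
  2         0.25         0.2155         0.4311
  3         0.25         0.2001         0.6004
  4         0.25         0.1858         0.7433
  5         0.25         0.1725         0.8626
  6         0.25         0.1602         0.9612
  7         0.25         0.1487         1.0412
  8         0.25         0.1381         1.1049
  9         0.25         0.1282         1.1541
  10      100.25        47.7449       477.4494
  Σ                     49.3263       484.5801
P = 49.3263; Macaulay duration = 484.5801 / 49.3263 = 9.82396 years.
Modified duration = D_Mac / (1 + y) = 9.82396 / 1.077 = 9.12160 years.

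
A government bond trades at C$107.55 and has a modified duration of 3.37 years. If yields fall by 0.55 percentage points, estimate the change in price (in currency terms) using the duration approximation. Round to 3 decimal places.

Duration approximation: ΔP/P ≈ -D_mod · Δy = -3.37 × (-0.0055) = +0.018535.
ΔP ≈ 107.55 × (+0.018535) = +1.99343925.

+C$1.993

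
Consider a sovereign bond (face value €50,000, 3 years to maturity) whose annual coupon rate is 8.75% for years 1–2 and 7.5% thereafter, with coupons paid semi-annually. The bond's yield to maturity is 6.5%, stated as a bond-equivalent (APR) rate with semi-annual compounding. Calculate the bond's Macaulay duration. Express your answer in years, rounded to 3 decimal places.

2.712 years

Periodic yield y = 0.0325. Discount each cash flow and weight by its period:
  t   CF        PV=CF/(1+0.0325)^t    t·PV
  1     2,187.50     2,118.6441     2,118.6441
  2     2,187.50     2,051.9555     4,103.9110
  3     2,187.50     1,987.3661     5,962.0983
  4     2,187.50     1,924.8098     7,699.2392
  5     1,875.00     1,597.9051     7,989.5253
  6    51,875.00    42,817.1492   256,902.8949
  Σ                 52,497.8297   284,776.3128
Price P = Σ PV = 52,497.8297.
Macaulay duration = Σ(t·PV) / P = 284,776.3128 / 52,497.8297 = 5.42453 half-year periods.
In years: 5.42453 / 2 = 2.71227 years.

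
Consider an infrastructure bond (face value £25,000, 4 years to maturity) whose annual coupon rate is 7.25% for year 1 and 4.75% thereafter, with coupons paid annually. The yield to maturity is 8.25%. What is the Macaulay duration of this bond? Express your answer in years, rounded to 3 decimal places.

3.648 years

Periodic yield y = 0.0825. Discount each cash flow and weight by its year:
  t   CF        PV=CF/(1+0.0825)^t    t·PV
  1     1,812.50     1,674.3649     1,674.3649
  2     1,187.50     1,013.3928     2,026.7856
  3     1,187.50       936.1596     2,808.4789
  4    26,187.50    19,071.3932    76,285.5728
  Σ                 22,695.3105    82,795.2021
Price P = Σ PV = 22,695.3105.
Macaulay duration = Σ(t·PV) / P = 82,795.2021 / 22,695.3105 = 3.64812 years.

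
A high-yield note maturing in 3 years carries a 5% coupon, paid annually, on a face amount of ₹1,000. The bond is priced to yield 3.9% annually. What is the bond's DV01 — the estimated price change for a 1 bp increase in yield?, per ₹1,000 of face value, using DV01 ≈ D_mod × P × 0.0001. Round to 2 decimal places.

₹0.28

Periodic yield y = 0.039.
  t   CF        PV=CF/(1+0.039)^t    t·PV
  1        50.00        48.1232        48.1232
  2        50.00        46.3168        92.6337
  3     1,050.00       936.1440     2,808.4320
  Σ                  1,030.5840     2,949.1889
P = 1,030.5840; D_Mac = 2.86167 yrs; D_mod = 2.75425 yrs.
DV01 ≈ 2.75425 × 1,030.5840 × 0.0001 = 0.283849.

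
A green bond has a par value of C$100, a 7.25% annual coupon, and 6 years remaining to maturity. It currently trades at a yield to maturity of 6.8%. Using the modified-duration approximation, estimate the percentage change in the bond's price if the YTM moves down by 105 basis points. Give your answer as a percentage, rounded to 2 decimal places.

+5.00%

Periodic yield y = 0.068. Modified duration first:
  t   CF        PV=CF/(1+0.068)^t    t·PV
  1         7.25         6.7884         6.7884
  2         7.25         6.3562        12.7123
  3         7.25         5.9515        17.8544
  4         7.25         5.5725        22.2901
  5         7.25         5.2177        26.0887
  6       107.25        72.2720       433.6317
  Σ                    102.1583       519.3657
P = 102.1583; D_Mac = 5.08393 yrs; D_mod = 5.08393/(1+0.068) = 4.76024 yrs.
ΔP/P ≈ -D_mod · Δy = -4.76024 × (-0.0105) = +0.049982 = +4.9982%.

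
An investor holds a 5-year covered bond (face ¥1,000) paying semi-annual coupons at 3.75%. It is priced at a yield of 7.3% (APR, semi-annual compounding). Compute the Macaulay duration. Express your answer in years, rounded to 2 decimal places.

4.57 years

Periodic yield y = 0.0365. Discount each cash flow and weight by its period:
  t   CF        PV=CF/(1+0.0365)^t    t·PV
  1        18.75        18.0897        18.0897
  2        18.75        17.4527        34.9054
  3        18.75        16.8381        50.5143
  4        18.75        16.2452        64.9806
  5        18.75        15.6731        78.3655
  6        18.75        15.1212        90.7270
  7        18.75        14.5887       102.1208
  8        18.75        14.0749       112.5996
  9        18.75        13.5793       122.2137
  10    1,018.75       711.8272     7,118.2716
  Σ                    853.4901     7,792.7884
Price P = Σ PV = 853.4901.
Macaulay duration = Σ(t·PV) / P = 7,792.7884 / 853.4901 = 9.13050 half-year periods.
In years: 9.13050 / 2 = 4.56525 years.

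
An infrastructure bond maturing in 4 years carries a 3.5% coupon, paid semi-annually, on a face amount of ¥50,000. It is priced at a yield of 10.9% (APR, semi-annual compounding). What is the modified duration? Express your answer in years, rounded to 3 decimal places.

Periodic yield y = 0.0545. First find Macaulay duration:
  t   CF        PV=CF/(1+0.0545)^t    t·PV
  1       875.00       829.7771       829.7771
  2       875.00       786.8916     1,573.7831
  3       875.00       746.2224     2,238.6673
  4       875.00       707.6552     2,830.6209
  5       875.00       671.0813     3,355.4065
  6       875.00       636.3976     3,818.3857
  7       875.00       603.5065     4,224.5456
  8    50,875.00    33,276.0486   266,208.3886
  Σ                 38,257.5804   285,079.5749
P = 38,257.5804; Macaulay duration = 285,079.5749 / 38,257.5804 = 7.45158 half-year periods = 3.72579 years.
Modified duration = D_Mac / (1 + y) = 3.72579 / 1.0545 = 3.53323 years.

3.533 years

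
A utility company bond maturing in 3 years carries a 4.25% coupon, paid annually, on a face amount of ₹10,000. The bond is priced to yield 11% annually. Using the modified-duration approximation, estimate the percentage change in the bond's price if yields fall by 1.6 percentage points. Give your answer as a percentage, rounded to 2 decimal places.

+4.13%

Periodic yield y = 0.11. Modified duration first:
  t   CF        PV=CF/(1+0.11)^t    t·PV
  1       425.00       382.8829       382.8829
  2       425.00       344.9395       689.8791
  3    10,425.00     7,622.6702    22,868.0105
  Σ                  8,350.4926    23,940.7724
P = 8,350.4926; D_Mac = 2.86699 yrs; D_mod = 2.86699/(1+0.11) = 2.58287 yrs.
ΔP/P ≈ -D_mod · Δy = -2.58287 × (-0.016) = +0.041326 = +4.1326%.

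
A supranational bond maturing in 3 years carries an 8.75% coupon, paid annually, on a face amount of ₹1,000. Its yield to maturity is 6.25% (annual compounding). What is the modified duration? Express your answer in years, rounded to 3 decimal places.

Periodic yield y = 0.0625. First find Macaulay duration:
  t   CF        PV=CF/(1+0.0625)^t    t·PV
  1        87.50        82.3529        82.3529
  2        87.50        77.5087       155.0173
  3     1,087.50       906.6558     2,719.9674
  Σ                  1,066.5174     2,957.3377
P = 1,066.5174; Macaulay duration = 2,957.3377 / 1,066.5174 = 2.77289 years.
Modified duration = D_Mac / (1 + y) = 2.77289 / 1.0625 = 2.60978 years.

2.610 years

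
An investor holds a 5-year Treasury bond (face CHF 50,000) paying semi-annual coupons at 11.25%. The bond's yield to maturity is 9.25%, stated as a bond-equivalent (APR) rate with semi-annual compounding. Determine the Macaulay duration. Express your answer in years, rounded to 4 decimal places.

Periodic yield y = 0.04625. Discount each cash flow and weight by its period:
  t   CF        PV=CF/(1+0.04625)^t    t·PV
  1     2,812.50     2,688.1720     2,688.1720
  2     2,812.50     2,569.3401     5,138.6801
  3     2,812.50     2,455.7611     7,367.2833
  4     2,812.50     2,347.2030     9,388.8119
  5     2,812.50     2,243.4437    11,217.2185
  6     2,812.50     2,144.2712    12,865.6270
  7     2,812.50     2,049.4826    14,346.3782
  8     2,812.50     1,958.8842    15,671.0736
  9     2,812.50     1,872.2908    16,850.6168
  10   52,812.50    33,603.3067   336,033.0674
  Σ                 53,932.1553   431,566.9288
Price P = Σ PV = 53,932.1553.
Macaulay duration = Σ(t·PV) / P = 431,566.9288 / 53,932.1553 = 8.00203 half-year periods.
In years: 8.00203 / 2 = 4.00102 years.

4.0010 years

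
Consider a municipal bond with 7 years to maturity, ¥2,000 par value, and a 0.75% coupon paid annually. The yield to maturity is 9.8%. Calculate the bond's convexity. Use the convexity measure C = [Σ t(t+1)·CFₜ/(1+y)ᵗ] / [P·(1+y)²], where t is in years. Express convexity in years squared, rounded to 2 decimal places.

44.52

With y = 0.098:
  t   CF        PV=CF/(1+0.098)^t    t·PV        t(t+1)·PV
  1        15.00        13.6612        13.6612          27.3224
  2        15.00        12.4419        24.8838          74.6514
  3        15.00        11.3314        33.9943         135.9770
  4        15.00        10.3201        41.2802         206.4010
  5        15.00         9.3990        46.9948         281.9686
  6        15.00         8.5601        51.3604         359.5229
  7     2,015.00     1,047.2700     7,330.8901      58,647.1209
  Σ                  1,112.9836     7,543.0648      59,732.9642
P = 1,112.9836.
Convexity = Σ t(t+1)·PV / [P·(1+y)²] = 59,732.9642 / (1,112.9836 × 1.205604) = 44.51646.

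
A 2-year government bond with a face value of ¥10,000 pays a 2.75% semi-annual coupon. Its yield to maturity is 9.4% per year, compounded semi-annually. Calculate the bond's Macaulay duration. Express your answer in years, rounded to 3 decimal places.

Periodic yield y = 0.047. Discount each cash flow and weight by its period:
  t   CF        PV=CF/(1+0.047)^t    t·PV
  1       137.50       131.3276       131.3276
  2       137.50       125.4323       250.8646
  3       137.50       119.8016       359.4048
  4    10,137.50     8,436.1470    33,744.5881
  Σ                  8,812.7085    34,486.1851
Price P = Σ PV = 8,812.7085.
Macaulay duration = Σ(t·PV) / P = 34,486.1851 / 8,812.7085 = 3.91323 half-year periods.
In years: 3.91323 / 2 = 1.95662 years.

1.957 years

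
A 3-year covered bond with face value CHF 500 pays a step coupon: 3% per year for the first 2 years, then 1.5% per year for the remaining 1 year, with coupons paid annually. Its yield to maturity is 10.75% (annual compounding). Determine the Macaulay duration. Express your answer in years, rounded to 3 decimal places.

Periodic yield y = 0.1075. Discount each cash flow and weight by its year:
  t   CF        PV=CF/(1+0.1075)^t    t·PV
  1        15.00        13.5440        13.5440
  2        15.00        12.2294        24.4587
  3       507.50       373.5983     1,120.7948
  Σ                    399.3716     1,158.7975
Price P = Σ PV = 399.3716.
Macaulay duration = Σ(t·PV) / P = 1,158.7975 / 399.3716 = 2.90155 years.

2.902 years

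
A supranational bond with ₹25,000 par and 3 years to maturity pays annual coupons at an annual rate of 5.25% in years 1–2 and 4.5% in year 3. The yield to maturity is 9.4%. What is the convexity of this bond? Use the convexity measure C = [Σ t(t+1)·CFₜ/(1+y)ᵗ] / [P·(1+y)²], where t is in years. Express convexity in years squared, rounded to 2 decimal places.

With y = 0.094:
  t   CF        PV=CF/(1+0.094)^t    t·PV        t(t+1)·PV
  1     1,312.50     1,199.7258     1,199.7258       2,399.4516
  2     1,312.50     1,096.6415     2,193.2830       6,579.8489
  3    26,125.00    19,952.8222    59,858.4667     239,433.8667
  Σ                 22,249.1895    63,251.4754     248,413.1671
P = 22,249.1895.
Convexity = Σ t(t+1)·PV / [P·(1+y)²] = 248,413.1671 / (22,249.1895 × 1.196836) = 9.32880.

9.33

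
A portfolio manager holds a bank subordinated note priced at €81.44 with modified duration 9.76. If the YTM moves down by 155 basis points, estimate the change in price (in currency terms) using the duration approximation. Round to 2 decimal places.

Duration approximation: ΔP/P ≈ -D_mod · Δy = -9.76 × (-0.0155) = +0.151280.
ΔP ≈ 81.44 × (+0.151280) = +12.3202432.

+€12.32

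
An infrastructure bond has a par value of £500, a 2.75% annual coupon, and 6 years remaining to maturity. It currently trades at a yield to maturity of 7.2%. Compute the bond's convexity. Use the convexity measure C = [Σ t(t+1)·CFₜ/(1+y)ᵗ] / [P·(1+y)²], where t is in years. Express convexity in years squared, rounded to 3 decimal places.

32.966

With y = 0.072:
  t   CF        PV=CF/(1+0.072)^t    t·PV        t(t+1)·PV
  1        13.75        12.8265        12.8265          25.6530
  2        13.75        11.9650        23.9300          71.7901
  3        13.75        11.1614        33.4842         133.9367
  4        13.75        10.4117        41.6470         208.2349
  5        13.75         9.7124        48.5622         291.3735
  6       513.75       338.5191     2,031.1143      14,217.8004
  Σ                    394.5961     2,191.5643      14,948.7886
P = 394.5961.
Convexity = Σ t(t+1)·PV / [P·(1+y)²] = 14,948.7886 / (394.5961 × 1.149184) = 32.96580.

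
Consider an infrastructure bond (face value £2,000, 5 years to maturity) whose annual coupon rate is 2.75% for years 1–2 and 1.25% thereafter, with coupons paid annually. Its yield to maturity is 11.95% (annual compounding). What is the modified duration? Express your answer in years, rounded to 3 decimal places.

Periodic yield y = 0.1195. First find Macaulay duration:
  t   CF        PV=CF/(1+0.1195)^t    t·PV
  1        55.00        49.1291        49.1291
  2        55.00        43.8848        87.7697
  3        25.00        17.8184        53.4551
  4        25.00        15.9164        63.6654
  5     2,025.00     1,151.6076     5,758.0382
  Σ                  1,278.3563     6,012.0575
P = 1,278.3563; Macaulay duration = 6,012.0575 / 1,278.3563 = 4.70296 years.
Modified duration = D_Mac / (1 + y) = 4.70296 / 1.1195 = 4.20095 years.

4.201 years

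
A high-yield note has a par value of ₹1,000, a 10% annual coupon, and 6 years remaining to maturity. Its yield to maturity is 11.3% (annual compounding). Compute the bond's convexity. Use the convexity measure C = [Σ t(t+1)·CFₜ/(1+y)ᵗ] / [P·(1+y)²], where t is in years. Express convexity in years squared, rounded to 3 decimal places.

With y = 0.113:
  t   CF        PV=CF/(1+0.113)^t    t·PV        t(t+1)·PV
  1       100.00        89.8473        89.8473         179.6945
  2       100.00        80.7253       161.4506         484.3518
  3       100.00        72.5295       217.5884         870.3536
  4       100.00        65.1657       260.6630       1,303.3148
  5       100.00        58.5496       292.7482       1,756.4890
  6     1,100.00       578.6577     3,471.9459      24,303.6213
  Σ                    945.4751     4,494.2433      28,897.8251
P = 945.4751.
Convexity = Σ t(t+1)·PV / [P·(1+y)²] = 28,897.8251 / (945.4751 × 1.238769) = 24.67316.

24.673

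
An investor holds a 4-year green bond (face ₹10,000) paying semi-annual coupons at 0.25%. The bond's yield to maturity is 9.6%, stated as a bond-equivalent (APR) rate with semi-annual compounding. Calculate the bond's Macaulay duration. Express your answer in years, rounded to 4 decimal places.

3.9781 years

Periodic yield y = 0.048. Discount each cash flow and weight by its period:
  t   CF        PV=CF/(1+0.048)^t    t·PV
  1        12.50        11.9275        11.9275
  2        12.50        11.3812        22.7624
  3        12.50        10.8599        32.5797
  4        12.50        10.3625        41.4500
  5        12.50         9.8879        49.4394
  6        12.50         9.4350        56.6101
  7        12.50         9.0029        63.0201
  8    10,012.50     6,881.0113    55,048.0900
  Σ                  6,953.8681    55,325.8792
Price P = Σ PV = 6,953.8681.
Macaulay duration = Σ(t·PV) / P = 55,325.8792 / 6,953.8681 = 7.95613 half-year periods.
In years: 7.95613 / 2 = 3.97807 years.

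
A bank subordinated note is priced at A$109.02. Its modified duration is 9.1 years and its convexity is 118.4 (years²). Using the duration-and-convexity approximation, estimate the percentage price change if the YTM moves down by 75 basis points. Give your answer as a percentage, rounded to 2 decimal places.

+7.16%

Duration effect: -D_mod·Δy = -9.1 × (-0.0075) = +0.068250
Convexity effect: ½·C·(Δy)² = 0.5 × 118.4 × (-0.0075)² = +0.0033300
ΔP/P ≈ +0.068250 + 0.0033300 = +0.071580
= +7.1580%.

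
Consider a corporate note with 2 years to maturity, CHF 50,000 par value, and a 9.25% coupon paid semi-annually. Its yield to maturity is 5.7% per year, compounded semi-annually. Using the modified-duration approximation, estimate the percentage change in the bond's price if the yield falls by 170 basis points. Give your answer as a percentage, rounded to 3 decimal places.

Periodic yield y = 0.0285. Modified duration first:
  t   CF        PV=CF/(1+0.0285)^t    t·PV
  1     2,312.50     2,248.4200     2,248.4200
  2     2,312.50     2,186.1157     4,372.2315
  3     2,312.50     2,125.5379     6,376.6137
  4    52,312.50    46,750.7186   187,002.8746
  Σ                 53,310.7923   200,000.1398
P = 53,310.7923; D_Mac = 3.75159 half-year periods = 1.87579 yrs; D_mod = 1.87579/(1+0.0285) = 1.82382 yrs.
ΔP/P ≈ -D_mod · Δy = -1.82382 × (-0.017) = +0.031005 = +3.1005%.

+3.100%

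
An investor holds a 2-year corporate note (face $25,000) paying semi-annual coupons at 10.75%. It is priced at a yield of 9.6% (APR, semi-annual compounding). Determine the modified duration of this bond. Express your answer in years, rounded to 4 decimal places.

1.7689 years

Periodic yield y = 0.048. First find Macaulay duration:
  t   CF        PV=CF/(1+0.048)^t    t·PV
  1     1,343.75     1,282.2042     1,282.2042
  2     1,343.75     1,223.4773     2,446.9546
  3     1,343.75     1,167.4402     3,502.3205
  4    26,343.75    21,838.9858    87,355.9432
  Σ                 25,512.1074    94,587.4224
P = 25,512.1074; Macaulay duration = 94,587.4224 / 25,512.1074 = 3.70755 half-year periods = 1.85378 years.
Modified duration = D_Mac / (1 + y) = 1.85378 / 1.048 = 1.76887 years.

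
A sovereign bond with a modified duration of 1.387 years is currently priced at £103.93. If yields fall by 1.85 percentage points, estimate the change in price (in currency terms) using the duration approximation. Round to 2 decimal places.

Duration approximation: ΔP/P ≈ -D_mod · Δy = -1.387 × (-0.0185) = +0.0256595.
ΔP ≈ 103.93 × (+0.0256595) = +2.666791835.

+£2.67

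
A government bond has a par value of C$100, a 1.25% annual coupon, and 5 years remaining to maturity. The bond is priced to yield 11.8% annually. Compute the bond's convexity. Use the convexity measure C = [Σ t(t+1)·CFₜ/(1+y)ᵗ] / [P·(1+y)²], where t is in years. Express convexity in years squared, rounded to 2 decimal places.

With y = 0.118:
  t   CF        PV=CF/(1+0.118)^t    t·PV        t(t+1)·PV
  1         1.25         1.1181         1.1181           2.2361
  2         1.25         1.0001         2.0001           6.0004
  3         1.25         0.8945         2.6835          10.7341
  4         1.25         0.8001         3.2004          16.0019
  5       101.25        57.9677       289.8385       1,739.0308
  Σ                     61.7804       298.8406       1,774.0033
P = 61.7804.
Convexity = Σ t(t+1)·PV / [P·(1+y)²] = 1,774.0033 / (61.7804 × 1.249924) = 22.97312.

22.97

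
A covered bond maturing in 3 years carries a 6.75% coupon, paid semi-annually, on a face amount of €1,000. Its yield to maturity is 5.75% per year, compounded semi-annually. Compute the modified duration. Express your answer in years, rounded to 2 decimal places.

Periodic yield y = 0.02875. First find Macaulay duration:
  t   CF        PV=CF/(1+0.02875)^t    t·PV
  1        33.75        32.8068        32.8068
  2        33.75        31.8900        63.7799
  3        33.75        30.9988        92.9963
  4        33.75        30.1324       120.5298
  5        33.75        29.2903       146.4517
  6     1,033.75       872.0802     5,232.4813
  Σ                  1,027.1985     5,689.0458
P = 1,027.1985; Macaulay duration = 5,689.0458 / 1,027.1985 = 5.53841 half-year periods = 2.76920 years.
Modified duration = D_Mac / (1 + y) = 2.76920 / 1.02875 = 2.69181 years.

2.69 years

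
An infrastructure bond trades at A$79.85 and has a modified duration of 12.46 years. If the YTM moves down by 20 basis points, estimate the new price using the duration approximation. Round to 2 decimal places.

Duration approximation: ΔP/P ≈ -D_mod · Δy = -12.46 × (-0.002) = +0.024920.
New price ≈ 79.85 × (1 + 0.024920) = 81.839862.

A$81.84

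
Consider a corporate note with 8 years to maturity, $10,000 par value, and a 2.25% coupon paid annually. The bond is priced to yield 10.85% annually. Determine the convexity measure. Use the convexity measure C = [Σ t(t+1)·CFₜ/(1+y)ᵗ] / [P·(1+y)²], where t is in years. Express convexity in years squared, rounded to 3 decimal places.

With y = 0.1085:
  t   CF        PV=CF/(1+0.1085)^t    t·PV        t(t+1)·PV
  1       225.00       202.9770       202.9770         405.9540
  2       225.00       183.1096       366.2192       1,098.6576
  3       225.00       165.1868       495.5605       1,982.2420
  4       225.00       149.0183       596.0734       2,980.3668
  5       225.00       134.4324       672.1621       4,032.9727
  6       225.00       121.2742       727.6451       5,093.5154
  7       225.00       109.4039       765.8270       6,126.6160
  8    10,225.00     4,485.1579    35,881.2632     322,931.3689
  Σ                  5,550.5601    39,707.7275     344,651.6935
P = 5,550.5601.
Convexity = Σ t(t+1)·PV / [P·(1+y)²] = 344,651.6935 / (5,550.5601 × 1.228772) = 50.53267.

50.533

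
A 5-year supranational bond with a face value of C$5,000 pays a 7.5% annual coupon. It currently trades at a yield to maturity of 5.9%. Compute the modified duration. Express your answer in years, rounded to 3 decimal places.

4.129 years

Periodic yield y = 0.059. First find Macaulay duration:
  t   CF        PV=CF/(1+0.059)^t    t·PV
  1       375.00       354.1076       354.1076
  2       375.00       334.3793       668.7585
  3       375.00       315.7500       947.2501
  4       375.00       298.1587     1,192.6346
  5     5,375.00     4,035.5122    20,177.5612
  Σ                  5,337.9078    23,340.3121
P = 5,337.9078; Macaulay duration = 23,340.3121 / 5,337.9078 = 4.37256 years.
Modified duration = D_Mac / (1 + y) = 4.37256 / 1.059 = 4.12895 years.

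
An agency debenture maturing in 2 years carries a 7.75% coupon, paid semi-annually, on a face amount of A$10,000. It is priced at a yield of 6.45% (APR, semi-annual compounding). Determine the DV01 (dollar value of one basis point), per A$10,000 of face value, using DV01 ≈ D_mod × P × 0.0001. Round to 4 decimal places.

A$1.8772

Periodic yield y = 0.03225.
  t   CF        PV=CF/(1+0.03225)^t    t·PV
  1       387.50       375.3936       375.3936
  2       387.50       363.6654       727.3307
  3       387.50       352.3036     1,056.9107
  4    10,387.50     9,148.9546    36,595.8182
  Σ                 10,240.3170    38,755.4532
P = 10,240.3170; D_Mac = 3.78460 half-year periods = 1.89230 yrs; D_mod = 1.83318 yrs.
DV01 ≈ 1.83318 × 10,240.3170 × 0.0001 = 1.877232.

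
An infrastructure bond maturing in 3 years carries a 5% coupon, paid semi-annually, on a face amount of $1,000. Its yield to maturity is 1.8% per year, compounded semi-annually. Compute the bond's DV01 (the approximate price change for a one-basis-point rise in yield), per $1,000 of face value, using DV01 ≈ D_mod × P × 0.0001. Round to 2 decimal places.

Periodic yield y = 0.009.
  t   CF        PV=CF/(1+0.009)^t    t·PV
  1        25.00        24.7770        24.7770
  2        25.00        24.5560        49.1120
  3        25.00        24.3370        73.0109
  4        25.00        24.1199        96.4796
  5        25.00        23.9047       119.5237
  6     1,025.00       971.3525     5,828.1151
  Σ                  1,093.0471     6,191.0183
P = 1,093.0471; D_Mac = 5.66400 half-year periods = 2.83200 yrs; D_mod = 2.80674 yrs.
DV01 ≈ 2.80674 × 1,093.0471 × 0.0001 = 0.306790.

$0.31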